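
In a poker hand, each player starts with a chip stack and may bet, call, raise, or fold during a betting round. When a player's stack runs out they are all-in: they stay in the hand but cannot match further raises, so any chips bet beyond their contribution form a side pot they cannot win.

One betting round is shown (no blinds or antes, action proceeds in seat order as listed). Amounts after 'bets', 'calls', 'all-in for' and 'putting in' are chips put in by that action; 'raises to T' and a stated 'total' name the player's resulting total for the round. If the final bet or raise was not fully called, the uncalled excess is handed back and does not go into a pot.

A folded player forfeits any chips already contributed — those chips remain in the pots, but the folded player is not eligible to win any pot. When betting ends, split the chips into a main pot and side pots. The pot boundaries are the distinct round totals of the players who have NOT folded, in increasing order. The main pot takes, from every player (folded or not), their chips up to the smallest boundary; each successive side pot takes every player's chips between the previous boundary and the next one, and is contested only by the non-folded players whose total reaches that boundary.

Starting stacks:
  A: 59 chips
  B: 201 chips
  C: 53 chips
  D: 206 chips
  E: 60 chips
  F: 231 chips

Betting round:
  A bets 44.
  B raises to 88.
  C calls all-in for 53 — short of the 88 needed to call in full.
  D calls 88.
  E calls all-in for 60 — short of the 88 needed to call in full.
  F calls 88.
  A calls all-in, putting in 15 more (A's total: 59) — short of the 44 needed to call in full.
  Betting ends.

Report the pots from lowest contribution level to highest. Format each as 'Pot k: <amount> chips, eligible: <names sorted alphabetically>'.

Pot 1: 318 chips, eligible: A, B, C, D, E, F
Pot 2: 30 chips, eligible: A, B, D, E, F
Pot 3: 4 chips, eligible: B, D, E, F
Pot 4: 84 chips, eligible: B, D, F

Derivation:
Contributions: A=59, B=88, C=53, D=88, E=60, F=88
Pot levels (distinct totals of non-folded players): 53, 59, 60, 88
Layer 1-53: 53 each from A, B, C, D, E, F = 53*6 = 318 chips; eligible A, B, C, D, E, F
Layer 54-59: 6 each from A, B, D, E, F = 6*5 = 30 chips; eligible A, B, D, E, F
Layer 60-60: 1 each from B, D, E, F = 1*4 = 4 chips; eligible B, D, E, F
Layer 61-88: 28 each from B, D, F = 28*3 = 84 chips; eligible B, D, F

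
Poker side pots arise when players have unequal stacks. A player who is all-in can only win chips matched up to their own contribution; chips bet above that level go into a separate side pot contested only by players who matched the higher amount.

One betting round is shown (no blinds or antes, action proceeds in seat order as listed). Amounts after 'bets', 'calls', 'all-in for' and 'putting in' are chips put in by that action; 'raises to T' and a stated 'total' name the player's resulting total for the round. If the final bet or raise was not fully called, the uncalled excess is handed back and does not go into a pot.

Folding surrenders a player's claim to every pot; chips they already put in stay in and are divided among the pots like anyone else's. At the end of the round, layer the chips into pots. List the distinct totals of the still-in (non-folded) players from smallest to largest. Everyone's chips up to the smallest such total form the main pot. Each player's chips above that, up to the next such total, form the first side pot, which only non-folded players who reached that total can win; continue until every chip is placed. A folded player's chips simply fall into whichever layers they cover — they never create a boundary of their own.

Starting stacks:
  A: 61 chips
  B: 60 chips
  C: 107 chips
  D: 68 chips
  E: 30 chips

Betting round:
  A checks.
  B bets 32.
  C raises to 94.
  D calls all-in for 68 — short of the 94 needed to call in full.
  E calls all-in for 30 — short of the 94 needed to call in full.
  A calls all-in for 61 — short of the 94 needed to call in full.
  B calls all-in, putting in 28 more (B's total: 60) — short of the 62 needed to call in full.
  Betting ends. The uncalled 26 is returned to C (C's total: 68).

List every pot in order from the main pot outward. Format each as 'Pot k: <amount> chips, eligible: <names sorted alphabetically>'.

Pot 1: 150 chips, eligible: A, B, C, D, E
Pot 2: 120 chips, eligible: A, B, C, D
Pot 3: 3 chips, eligible: A, C, D
Pot 4: 14 chips, eligible: C, D

Derivation:
Contributions (after 26 returned to C): A=61, B=60, C=68, D=68, E=30
Pot levels (distinct totals of non-folded players): 30, 60, 61, 68
Layer 1-30: 30 each from A, B, C, D, E = 30*5 = 150 chips; eligible A, B, C, D, E
Layer 31-60: 30 each from A, B, C, D = 30*4 = 120 chips; eligible A, B, C, D
Layer 61-61: 1 each from A, C, D = 1*3 = 3 chips; eligible A, C, D
Layer 62-68: 7 each from C, D = 7*2 = 14 chips; eligible C, D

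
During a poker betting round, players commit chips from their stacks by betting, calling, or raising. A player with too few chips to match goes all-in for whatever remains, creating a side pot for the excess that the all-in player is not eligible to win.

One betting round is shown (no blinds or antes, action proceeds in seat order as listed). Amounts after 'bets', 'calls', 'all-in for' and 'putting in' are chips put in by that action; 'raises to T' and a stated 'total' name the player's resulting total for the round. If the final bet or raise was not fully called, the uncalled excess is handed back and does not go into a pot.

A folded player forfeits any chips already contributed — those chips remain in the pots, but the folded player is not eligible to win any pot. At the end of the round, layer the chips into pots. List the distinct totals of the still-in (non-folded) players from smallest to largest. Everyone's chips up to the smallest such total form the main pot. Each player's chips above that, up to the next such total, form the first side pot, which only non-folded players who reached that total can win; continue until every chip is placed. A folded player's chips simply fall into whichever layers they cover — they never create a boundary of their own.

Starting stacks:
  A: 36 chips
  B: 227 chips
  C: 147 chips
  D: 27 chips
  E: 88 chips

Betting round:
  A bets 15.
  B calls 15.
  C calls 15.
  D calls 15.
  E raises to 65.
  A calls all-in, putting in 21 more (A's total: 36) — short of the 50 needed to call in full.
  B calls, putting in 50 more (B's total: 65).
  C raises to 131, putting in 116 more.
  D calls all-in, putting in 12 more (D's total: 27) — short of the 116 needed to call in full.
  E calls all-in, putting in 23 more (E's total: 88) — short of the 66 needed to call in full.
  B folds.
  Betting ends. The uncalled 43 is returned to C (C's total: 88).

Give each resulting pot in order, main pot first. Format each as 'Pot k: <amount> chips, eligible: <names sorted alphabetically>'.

Contributions (after 43 returned to C): A=36, B=65, C=88, D=27, E=88
Folded: B
Pot levels (distinct totals of non-folded players): 27, 36, 88
Layer 1-27: 27 each from A, B, C, D, E = 27*5 = 135 chips; eligible A, C, D, E
Layer 28-36: 9 each from A, B, C, E = 9*4 = 36 chips; eligible A, C, E
Layer 37-88: B 29 + C 52 + E 52 = 133 chips; eligible C, E

Pot 1: 135 chips, eligible: A, C, D, E
Pot 2: 36 chips, eligible: A, C, E
Pot 3: 133 chips, eligible: C, E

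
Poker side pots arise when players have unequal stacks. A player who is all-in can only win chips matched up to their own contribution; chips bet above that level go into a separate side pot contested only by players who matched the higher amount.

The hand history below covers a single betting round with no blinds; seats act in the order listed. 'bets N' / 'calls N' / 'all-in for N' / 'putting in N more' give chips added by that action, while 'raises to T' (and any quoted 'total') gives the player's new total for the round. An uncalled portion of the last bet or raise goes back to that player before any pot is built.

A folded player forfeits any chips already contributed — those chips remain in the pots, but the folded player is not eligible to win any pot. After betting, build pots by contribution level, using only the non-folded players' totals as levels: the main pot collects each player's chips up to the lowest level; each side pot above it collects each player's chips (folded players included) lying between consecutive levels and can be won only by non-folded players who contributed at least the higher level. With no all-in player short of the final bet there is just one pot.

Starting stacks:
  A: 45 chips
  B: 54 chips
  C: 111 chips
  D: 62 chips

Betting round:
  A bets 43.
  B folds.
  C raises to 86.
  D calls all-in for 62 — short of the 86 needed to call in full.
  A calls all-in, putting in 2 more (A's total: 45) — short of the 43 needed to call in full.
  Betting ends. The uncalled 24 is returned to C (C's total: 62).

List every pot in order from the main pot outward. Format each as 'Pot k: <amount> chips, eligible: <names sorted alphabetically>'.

Pot 1: 135 chips, eligible: A, C, D
Pot 2: 34 chips, eligible: C, D

Derivation:
Contributions (after 24 returned to C): A=45, C=62, D=62
Folded: B
Pot levels (distinct totals of non-folded players): 45, 62
Layer 1-45: 45 each from A, C, D = 45*3 = 135 chips; eligible A, C, D
Layer 46-62: 17 each from C, D = 17*2 = 34 chips; eligible C, D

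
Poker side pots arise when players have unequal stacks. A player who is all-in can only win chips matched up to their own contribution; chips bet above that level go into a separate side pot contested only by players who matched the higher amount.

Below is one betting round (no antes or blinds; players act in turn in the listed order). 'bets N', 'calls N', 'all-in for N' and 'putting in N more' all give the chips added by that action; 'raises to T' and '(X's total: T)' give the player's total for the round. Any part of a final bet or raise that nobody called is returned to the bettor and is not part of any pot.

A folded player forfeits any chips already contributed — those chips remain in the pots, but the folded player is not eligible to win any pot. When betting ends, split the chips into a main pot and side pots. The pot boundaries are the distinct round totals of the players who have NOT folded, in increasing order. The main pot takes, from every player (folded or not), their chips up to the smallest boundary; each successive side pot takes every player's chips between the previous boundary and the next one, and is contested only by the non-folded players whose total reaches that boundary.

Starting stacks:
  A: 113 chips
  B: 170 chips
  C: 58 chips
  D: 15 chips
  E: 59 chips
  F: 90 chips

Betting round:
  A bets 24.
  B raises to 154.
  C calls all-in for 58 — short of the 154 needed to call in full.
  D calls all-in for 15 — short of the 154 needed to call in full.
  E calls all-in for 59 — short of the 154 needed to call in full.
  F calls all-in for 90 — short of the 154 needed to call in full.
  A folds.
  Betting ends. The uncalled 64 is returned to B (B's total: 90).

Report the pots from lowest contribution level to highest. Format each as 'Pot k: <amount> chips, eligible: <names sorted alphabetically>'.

Pot 1: 90 chips, eligible: B, C, D, E, F
Pot 2: 181 chips, eligible: B, C, E, F
Pot 3: 3 chips, eligible: B, E, F
Pot 4: 62 chips, eligible: B, F

Derivation:
Contributions (after 64 returned to B): A=24, B=90, C=58, D=15, E=59, F=90
Folded: A
Pot levels (distinct totals of non-folded players): 15, 58, 59, 90
Layer 1-15: 15 each from A, B, C, D, E, F = 15*6 = 90 chips; eligible B, C, D, E, F
Layer 16-58: A 9 + B 43 + C 43 + E 43 + F 43 = 181 chips; eligible B, C, E, F
Layer 59-59: 1 each from B, E, F = 1*3 = 3 chips; eligible B, E, F
Layer 60-90: 31 each from B, F = 31*2 = 62 chips; eligible B, F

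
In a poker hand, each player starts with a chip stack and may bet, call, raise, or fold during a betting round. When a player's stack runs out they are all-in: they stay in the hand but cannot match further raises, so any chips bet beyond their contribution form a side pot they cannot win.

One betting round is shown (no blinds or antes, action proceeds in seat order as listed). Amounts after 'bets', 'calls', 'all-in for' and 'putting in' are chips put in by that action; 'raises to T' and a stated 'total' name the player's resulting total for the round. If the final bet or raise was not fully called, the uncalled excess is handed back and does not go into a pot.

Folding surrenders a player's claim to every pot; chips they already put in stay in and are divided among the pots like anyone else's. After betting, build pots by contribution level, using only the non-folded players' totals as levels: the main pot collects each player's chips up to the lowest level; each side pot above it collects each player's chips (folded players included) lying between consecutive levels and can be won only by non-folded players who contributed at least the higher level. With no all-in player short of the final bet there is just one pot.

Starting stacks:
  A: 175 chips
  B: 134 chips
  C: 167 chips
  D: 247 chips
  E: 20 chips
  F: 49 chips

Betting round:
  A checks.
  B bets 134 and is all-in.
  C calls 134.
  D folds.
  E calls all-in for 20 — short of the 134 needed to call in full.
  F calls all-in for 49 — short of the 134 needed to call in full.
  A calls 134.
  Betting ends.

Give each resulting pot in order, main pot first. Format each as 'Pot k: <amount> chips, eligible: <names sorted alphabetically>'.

Contributions: A=134, B=134, C=134, E=20, F=49
Folded: D
Pot levels (distinct totals of non-folded players): 20, 49, 134
Layer 1-20: 20 each from A, B, C, E, F = 20*5 = 100 chips; eligible A, B, C, E, F
Layer 21-49: 29 each from A, B, C, F = 29*4 = 116 chips; eligible A, B, C, F
Layer 50-134: 85 each from A, B, C = 85*3 = 255 chips; eligible A, B, C

Pot 1: 100 chips, eligible: A, B, C, E, F
Pot 2: 116 chips, eligible: A, B, C, F
Pot 3: 255 chips, eligible: A, B, C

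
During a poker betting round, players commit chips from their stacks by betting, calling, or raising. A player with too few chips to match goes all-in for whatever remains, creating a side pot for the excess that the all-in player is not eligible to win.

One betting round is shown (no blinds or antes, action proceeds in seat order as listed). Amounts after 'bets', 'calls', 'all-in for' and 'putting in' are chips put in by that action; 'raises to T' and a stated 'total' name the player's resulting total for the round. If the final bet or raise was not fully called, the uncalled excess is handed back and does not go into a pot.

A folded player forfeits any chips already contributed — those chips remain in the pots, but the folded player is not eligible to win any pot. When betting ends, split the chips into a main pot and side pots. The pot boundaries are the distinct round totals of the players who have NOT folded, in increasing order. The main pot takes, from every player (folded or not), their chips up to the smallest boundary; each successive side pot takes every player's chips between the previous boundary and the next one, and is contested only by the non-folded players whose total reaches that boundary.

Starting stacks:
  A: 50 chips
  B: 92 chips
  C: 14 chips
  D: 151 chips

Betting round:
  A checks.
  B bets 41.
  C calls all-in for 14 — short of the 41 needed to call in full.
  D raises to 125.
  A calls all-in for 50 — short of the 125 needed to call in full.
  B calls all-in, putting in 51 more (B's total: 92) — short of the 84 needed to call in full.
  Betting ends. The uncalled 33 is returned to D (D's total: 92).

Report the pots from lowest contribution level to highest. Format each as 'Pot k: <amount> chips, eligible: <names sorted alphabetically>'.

Pot 1: 56 chips, eligible: A, B, C, D
Pot 2: 108 chips, eligible: A, B, D
Pot 3: 84 chips, eligible: B, D

Derivation:
Contributions (after 33 returned to D): A=50, B=92, C=14, D=92
Pot levels (distinct totals of non-folded players): 14, 50, 92
Layer 1-14: 14 each from A, B, C, D = 14*4 = 56 chips; eligible A, B, C, D
Layer 15-50: 36 each from A, B, D = 36*3 = 108 chips; eligible A, B, D
Layer 51-92: 42 each from B, D = 42*2 = 84 chips; eligible B, D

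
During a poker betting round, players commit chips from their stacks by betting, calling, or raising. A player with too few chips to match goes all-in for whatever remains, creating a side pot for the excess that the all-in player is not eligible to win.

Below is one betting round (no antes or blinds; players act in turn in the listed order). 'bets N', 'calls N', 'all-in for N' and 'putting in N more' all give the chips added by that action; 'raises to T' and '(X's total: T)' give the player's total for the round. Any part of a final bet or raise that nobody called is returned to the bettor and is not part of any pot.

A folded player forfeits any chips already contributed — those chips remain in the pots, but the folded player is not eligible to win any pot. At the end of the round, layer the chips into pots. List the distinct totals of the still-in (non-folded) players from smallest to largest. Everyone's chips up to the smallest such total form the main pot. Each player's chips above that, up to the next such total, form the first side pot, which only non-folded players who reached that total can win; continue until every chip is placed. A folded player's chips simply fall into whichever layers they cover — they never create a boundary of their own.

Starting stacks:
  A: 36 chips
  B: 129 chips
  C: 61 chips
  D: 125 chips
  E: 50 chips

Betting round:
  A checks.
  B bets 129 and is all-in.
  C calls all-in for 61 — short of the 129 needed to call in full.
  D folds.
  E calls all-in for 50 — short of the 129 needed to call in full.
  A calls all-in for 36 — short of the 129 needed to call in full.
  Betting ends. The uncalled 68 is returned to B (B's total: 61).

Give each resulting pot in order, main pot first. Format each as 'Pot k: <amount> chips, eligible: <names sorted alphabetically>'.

Contributions (after 68 returned to B): A=36, B=61, C=61, E=50
Folded: D
Pot levels (distinct totals of non-folded players): 36, 50, 61
Layer 1-36: 36 each from A, B, C, E = 36*4 = 144 chips; eligible A, B, C, E
Layer 37-50: 14 each from B, C, E = 14*3 = 42 chips; eligible B, C, E
Layer 51-61: 11 each from B, C = 11*2 = 22 chips; eligible B, C

Pot 1: 144 chips, eligible: A, B, C, E
Pot 2: 42 chips, eligible: B, C, E
Pot 3: 22 chips, eligible: B, C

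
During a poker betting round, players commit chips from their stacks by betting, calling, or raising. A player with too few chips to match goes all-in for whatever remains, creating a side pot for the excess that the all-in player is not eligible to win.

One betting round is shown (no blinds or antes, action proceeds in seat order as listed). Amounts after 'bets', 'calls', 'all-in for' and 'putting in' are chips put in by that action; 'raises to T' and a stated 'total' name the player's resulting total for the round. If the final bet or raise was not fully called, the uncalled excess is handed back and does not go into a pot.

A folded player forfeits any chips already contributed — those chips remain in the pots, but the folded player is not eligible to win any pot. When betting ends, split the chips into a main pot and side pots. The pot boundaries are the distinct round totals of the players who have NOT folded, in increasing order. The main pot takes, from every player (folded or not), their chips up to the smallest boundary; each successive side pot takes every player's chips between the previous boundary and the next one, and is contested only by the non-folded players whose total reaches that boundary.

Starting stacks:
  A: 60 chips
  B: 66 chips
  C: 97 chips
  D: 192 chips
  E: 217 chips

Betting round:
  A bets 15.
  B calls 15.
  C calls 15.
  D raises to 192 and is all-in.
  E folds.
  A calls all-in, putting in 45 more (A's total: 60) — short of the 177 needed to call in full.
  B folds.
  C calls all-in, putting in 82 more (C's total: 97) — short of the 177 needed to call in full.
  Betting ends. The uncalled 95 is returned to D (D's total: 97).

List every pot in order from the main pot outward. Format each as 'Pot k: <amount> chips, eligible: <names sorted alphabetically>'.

Contributions (after 95 returned to D): A=60, B=15, C=97, D=97
Folded: B, E
Pot levels (distinct totals of non-folded players): 60, 97
Layer 1-60: A 60 + B 15 + C 60 + D 60 = 195 chips; eligible A, C, D
Layer 61-97: 37 each from C, D = 37*2 = 74 chips; eligible C, D

Pot 1: 195 chips, eligible: A, C, D
Pot 2: 74 chips, eligible: C, D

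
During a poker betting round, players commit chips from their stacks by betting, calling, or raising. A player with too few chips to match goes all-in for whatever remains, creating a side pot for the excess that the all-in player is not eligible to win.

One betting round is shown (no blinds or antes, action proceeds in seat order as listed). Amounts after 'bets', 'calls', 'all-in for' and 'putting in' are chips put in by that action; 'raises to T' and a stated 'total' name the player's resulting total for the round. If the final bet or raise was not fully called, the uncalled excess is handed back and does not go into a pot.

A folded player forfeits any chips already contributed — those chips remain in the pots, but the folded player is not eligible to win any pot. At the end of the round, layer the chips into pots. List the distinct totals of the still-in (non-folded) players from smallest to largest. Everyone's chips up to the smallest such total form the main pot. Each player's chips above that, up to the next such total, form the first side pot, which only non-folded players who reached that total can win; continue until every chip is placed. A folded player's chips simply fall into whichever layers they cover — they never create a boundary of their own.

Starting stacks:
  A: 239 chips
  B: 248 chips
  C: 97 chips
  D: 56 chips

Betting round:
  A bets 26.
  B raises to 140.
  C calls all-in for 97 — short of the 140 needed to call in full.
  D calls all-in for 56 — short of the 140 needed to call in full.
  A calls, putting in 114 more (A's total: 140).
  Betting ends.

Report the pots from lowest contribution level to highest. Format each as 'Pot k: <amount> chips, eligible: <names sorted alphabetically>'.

Pot 1: 224 chips, eligible: A, B, C, D
Pot 2: 123 chips, eligible: A, B, C
Pot 3: 86 chips, eligible: A, B

Derivation:
Contributions: A=140, B=140, C=97, D=56
Pot levels (distinct totals of non-folded players): 56, 97, 140
Layer 1-56: 56 each from A, B, C, D = 56*4 = 224 chips; eligible A, B, C, D
Layer 57-97: 41 each from A, B, C = 41*3 = 123 chips; eligible A, B, C
Layer 98-140: 43 each from A, B = 43*2 = 86 chips; eligible A, B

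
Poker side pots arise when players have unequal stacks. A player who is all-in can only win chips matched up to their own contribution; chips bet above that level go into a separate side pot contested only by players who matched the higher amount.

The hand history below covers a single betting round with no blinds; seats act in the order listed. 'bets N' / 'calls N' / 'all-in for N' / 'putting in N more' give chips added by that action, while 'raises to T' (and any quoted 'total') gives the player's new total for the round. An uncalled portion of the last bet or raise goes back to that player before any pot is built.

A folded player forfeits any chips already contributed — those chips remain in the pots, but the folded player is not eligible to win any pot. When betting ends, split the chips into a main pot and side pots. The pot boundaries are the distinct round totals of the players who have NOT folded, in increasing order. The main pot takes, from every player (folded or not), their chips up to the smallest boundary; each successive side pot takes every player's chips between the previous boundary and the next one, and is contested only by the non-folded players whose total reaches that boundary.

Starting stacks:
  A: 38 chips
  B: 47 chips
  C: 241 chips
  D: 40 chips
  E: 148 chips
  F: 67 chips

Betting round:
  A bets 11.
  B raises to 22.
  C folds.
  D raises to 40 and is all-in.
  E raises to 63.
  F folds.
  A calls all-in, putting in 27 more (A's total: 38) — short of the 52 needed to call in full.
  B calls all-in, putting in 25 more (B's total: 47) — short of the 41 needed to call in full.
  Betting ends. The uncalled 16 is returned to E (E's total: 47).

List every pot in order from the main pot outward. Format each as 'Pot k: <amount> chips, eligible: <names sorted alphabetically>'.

Pot 1: 152 chips, eligible: A, B, D, E
Pot 2: 6 chips, eligible: B, D, E
Pot 3: 14 chips, eligible: B, E

Derivation:
Contributions (after 16 returned to E): A=38, B=47, D=40, E=47
Folded: C, F
Pot levels (distinct totals of non-folded players): 38, 40, 47
Layer 1-38: 38 each from A, B, D, E = 38*4 = 152 chips; eligible A, B, D, E
Layer 39-40: 2 each from B, D, E = 2*3 = 6 chips; eligible B, D, E
Layer 41-47: 7 each from B, E = 7*2 = 14 chips; eligible B, E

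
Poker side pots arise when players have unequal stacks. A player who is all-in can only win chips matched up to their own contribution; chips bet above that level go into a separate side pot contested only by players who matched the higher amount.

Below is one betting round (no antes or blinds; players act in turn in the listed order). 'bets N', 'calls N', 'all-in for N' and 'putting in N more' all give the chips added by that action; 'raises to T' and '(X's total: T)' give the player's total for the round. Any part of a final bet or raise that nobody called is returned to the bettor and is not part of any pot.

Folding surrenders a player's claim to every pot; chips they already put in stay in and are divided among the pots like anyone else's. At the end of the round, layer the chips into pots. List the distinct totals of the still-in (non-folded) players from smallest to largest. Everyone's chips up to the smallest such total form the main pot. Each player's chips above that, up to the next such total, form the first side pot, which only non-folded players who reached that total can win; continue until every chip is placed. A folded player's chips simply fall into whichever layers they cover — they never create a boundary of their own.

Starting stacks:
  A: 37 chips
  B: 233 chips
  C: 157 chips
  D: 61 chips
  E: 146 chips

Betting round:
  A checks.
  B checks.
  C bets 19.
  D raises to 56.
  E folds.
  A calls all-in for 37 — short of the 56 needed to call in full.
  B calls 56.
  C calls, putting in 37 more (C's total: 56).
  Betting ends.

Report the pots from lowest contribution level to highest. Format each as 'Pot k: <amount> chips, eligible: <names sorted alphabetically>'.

Pot 1: 148 chips, eligible: A, B, C, D
Pot 2: 57 chips, eligible: B, C, D

Derivation:
Contributions: A=37, B=56, C=56, D=56
Folded: E
Pot levels (distinct totals of non-folded players): 37, 56
Layer 1-37: 37 each from A, B, C, D = 37*4 = 148 chips; eligible A, B, C, D
Layer 38-56: 19 each from B, C, D = 19*3 = 57 chips; eligible B, C, D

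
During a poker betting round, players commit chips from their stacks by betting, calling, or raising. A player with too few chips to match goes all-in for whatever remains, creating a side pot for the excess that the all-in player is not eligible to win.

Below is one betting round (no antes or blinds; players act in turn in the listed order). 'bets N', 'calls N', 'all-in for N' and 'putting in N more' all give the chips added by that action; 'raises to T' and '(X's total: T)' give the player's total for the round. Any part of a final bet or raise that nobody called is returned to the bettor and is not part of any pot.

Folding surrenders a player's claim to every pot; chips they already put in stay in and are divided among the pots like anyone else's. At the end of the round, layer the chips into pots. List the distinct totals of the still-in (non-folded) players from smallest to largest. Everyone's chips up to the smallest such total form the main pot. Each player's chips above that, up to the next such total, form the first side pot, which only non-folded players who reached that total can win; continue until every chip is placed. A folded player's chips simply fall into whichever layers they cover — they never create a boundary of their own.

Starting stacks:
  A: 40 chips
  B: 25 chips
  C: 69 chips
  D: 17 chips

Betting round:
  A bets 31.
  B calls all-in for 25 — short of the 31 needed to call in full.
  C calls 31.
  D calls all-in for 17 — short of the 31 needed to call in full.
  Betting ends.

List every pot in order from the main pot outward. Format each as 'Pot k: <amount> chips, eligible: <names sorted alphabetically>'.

Contributions: A=31, B=25, C=31, D=17
Pot levels (distinct totals of non-folded players): 17, 25, 31
Layer 1-17: 17 each from A, B, C, D = 17*4 = 68 chips; eligible A, B, C, D
Layer 18-25: 8 each from A, B, C = 8*3 = 24 chips; eligible A, B, C
Layer 26-31: 6 each from A, C = 6*2 = 12 chips; eligible A, C

Pot 1: 68 chips, eligible: A, B, C, D
Pot 2: 24 chips, eligible: A, B, C
Pot 3: 12 chips, eligible: A, C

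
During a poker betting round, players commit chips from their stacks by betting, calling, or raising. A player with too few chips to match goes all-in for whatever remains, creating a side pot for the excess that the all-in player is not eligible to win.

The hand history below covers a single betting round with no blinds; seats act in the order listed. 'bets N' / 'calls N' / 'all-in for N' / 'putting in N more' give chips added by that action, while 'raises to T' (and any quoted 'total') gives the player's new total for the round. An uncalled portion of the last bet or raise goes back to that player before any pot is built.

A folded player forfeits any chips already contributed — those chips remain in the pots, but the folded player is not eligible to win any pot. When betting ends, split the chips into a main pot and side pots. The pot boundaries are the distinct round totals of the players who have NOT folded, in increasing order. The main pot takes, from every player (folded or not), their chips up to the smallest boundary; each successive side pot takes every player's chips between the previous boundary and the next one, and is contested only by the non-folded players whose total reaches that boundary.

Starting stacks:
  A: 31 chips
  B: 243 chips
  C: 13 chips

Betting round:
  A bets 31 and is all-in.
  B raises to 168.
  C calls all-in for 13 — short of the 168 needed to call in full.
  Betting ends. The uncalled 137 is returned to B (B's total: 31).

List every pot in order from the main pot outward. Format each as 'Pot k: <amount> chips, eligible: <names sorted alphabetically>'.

Pot 1: 39 chips, eligible: A, B, C
Pot 2: 36 chips, eligible: A, B

Derivation:
Contributions (after 137 returned to B): A=31, B=31, C=13
Pot levels (distinct totals of non-folded players): 13, 31
Layer 1-13: 13 each from A, B, C = 13*3 = 39 chips; eligible A, B, C
Layer 14-31: 18 each from A, B = 18*2 = 36 chips; eligible A, B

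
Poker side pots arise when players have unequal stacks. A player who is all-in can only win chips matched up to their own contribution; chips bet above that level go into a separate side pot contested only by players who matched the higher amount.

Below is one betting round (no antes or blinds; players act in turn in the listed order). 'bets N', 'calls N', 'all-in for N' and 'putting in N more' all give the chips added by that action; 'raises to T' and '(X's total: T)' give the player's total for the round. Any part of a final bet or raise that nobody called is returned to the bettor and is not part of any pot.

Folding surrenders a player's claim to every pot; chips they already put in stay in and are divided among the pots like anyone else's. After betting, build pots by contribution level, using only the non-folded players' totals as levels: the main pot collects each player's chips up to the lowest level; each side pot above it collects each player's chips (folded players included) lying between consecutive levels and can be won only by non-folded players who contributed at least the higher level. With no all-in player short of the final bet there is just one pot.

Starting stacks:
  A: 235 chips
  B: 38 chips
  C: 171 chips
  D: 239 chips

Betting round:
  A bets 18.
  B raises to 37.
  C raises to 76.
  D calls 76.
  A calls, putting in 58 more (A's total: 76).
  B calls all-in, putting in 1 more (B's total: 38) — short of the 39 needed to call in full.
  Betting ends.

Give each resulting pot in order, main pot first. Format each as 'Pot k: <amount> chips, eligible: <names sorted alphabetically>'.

Contributions: A=76, B=38, C=76, D=76
Pot levels (distinct totals of non-folded players): 38, 76
Layer 1-38: 38 each from A, B, C, D = 38*4 = 152 chips; eligible A, B, C, D
Layer 39-76: 38 each from A, C, D = 38*3 = 114 chips; eligible A, C, D

Pot 1: 152 chips, eligible: A, B, C, D
Pot 2: 114 chips, eligible: A, C, D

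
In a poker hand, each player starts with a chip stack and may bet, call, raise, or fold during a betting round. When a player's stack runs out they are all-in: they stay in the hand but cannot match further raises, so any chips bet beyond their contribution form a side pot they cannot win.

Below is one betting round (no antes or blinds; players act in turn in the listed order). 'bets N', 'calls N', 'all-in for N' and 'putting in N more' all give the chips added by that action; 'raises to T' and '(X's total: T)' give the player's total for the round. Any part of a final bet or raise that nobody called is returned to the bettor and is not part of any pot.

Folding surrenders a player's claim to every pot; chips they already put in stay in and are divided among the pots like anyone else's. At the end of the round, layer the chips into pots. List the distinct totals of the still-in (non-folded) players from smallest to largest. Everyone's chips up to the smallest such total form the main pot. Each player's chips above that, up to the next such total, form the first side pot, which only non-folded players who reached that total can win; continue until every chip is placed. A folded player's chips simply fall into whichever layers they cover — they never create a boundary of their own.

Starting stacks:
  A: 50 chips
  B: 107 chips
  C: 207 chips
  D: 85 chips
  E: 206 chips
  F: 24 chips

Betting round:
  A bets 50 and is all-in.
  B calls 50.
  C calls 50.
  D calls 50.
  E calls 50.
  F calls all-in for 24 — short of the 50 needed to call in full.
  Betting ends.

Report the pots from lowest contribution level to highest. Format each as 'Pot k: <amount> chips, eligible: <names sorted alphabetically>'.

Pot 1: 144 chips, eligible: A, B, C, D, E, F
Pot 2: 130 chips, eligible: A, B, C, D, E

Derivation:
Contributions: A=50, B=50, C=50, D=50, E=50, F=24
Pot levels (distinct totals of non-folded players): 24, 50
Layer 1-24: 24 each from A, B, C, D, E, F = 24*6 = 144 chips; eligible A, B, C, D, E, F
Layer 25-50: 26 each from A, B, C, D, E = 26*5 = 130 chips; eligible A, B, C, D, E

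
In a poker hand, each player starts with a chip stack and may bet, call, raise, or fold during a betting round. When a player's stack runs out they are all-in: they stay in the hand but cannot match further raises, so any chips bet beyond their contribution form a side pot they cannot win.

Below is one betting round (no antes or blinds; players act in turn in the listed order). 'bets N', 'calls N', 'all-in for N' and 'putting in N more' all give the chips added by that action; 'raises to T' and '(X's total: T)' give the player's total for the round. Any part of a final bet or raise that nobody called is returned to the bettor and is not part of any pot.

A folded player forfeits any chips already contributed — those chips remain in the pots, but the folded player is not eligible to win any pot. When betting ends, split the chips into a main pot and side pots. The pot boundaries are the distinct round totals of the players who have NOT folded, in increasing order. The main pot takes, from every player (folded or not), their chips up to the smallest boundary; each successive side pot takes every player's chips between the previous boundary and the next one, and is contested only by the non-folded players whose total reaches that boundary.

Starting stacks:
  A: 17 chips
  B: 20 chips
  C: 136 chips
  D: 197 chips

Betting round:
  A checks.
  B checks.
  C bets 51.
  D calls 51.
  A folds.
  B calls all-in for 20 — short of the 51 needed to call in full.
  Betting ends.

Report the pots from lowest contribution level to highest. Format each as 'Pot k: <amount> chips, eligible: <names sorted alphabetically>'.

Pot 1: 60 chips, eligible: B, C, D
Pot 2: 62 chips, eligible: C, D

Derivation:
Contributions: B=20, C=51, D=51
Folded: A
Pot levels (distinct totals of non-folded players): 20, 51
Layer 1-20: 20 each from B, C, D = 20*3 = 60 chips; eligible B, C, D
Layer 21-51: 31 each from C, D = 31*2 = 62 chips; eligible C, D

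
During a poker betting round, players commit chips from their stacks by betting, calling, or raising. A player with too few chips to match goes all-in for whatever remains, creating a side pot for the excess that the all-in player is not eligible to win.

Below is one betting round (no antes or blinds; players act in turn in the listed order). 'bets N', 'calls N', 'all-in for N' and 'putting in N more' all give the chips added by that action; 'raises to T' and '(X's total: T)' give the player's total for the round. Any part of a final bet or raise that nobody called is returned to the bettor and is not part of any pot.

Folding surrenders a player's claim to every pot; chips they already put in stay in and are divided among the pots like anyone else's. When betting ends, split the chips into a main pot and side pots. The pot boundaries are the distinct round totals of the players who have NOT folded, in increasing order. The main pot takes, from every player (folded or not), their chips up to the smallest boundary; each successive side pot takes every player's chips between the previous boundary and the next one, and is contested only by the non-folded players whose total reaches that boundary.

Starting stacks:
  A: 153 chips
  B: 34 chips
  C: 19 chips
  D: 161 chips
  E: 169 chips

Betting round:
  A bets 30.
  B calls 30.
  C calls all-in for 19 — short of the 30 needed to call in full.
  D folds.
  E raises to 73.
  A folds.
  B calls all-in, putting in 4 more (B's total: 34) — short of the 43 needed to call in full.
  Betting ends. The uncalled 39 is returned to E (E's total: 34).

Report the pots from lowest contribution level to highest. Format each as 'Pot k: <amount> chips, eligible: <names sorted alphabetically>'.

Pot 1: 76 chips, eligible: B, C, E
Pot 2: 41 chips, eligible: B, E

Derivation:
Contributions (after 39 returned to E): A=30, B=34, C=19, E=34
Folded: A, D
Pot levels (distinct totals of non-folded players): 19, 34
Layer 1-19: 19 each from A, B, C, E = 19*4 = 76 chips; eligible B, C, E
Layer 20-34: A 11 + B 15 + E 15 = 41 chips; eligible B, E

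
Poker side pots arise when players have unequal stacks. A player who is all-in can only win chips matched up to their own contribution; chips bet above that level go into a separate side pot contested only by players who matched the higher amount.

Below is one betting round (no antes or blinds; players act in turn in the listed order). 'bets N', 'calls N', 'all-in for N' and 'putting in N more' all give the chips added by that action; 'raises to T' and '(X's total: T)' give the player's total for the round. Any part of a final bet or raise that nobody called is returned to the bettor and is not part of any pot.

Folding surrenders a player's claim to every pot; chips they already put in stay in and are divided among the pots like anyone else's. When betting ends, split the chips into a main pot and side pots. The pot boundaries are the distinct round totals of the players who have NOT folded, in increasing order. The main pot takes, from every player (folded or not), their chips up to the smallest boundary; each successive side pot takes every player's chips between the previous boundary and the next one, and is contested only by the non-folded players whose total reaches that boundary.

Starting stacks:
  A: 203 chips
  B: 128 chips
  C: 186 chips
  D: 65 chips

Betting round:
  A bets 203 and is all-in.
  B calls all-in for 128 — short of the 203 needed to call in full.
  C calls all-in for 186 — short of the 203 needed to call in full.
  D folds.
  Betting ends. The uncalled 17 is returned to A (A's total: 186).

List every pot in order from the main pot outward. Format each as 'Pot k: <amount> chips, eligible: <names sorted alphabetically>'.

Contributions (after 17 returned to A): A=186, B=128, C=186
Folded: D
Pot levels (distinct totals of non-folded players): 128, 186
Layer 1-128: 128 each from A, B, C = 128*3 = 384 chips; eligible A, B, C
Layer 129-186: 58 each from A, C = 58*2 = 116 chips; eligible A, C

Pot 1: 384 chips, eligible: A, B, C
Pot 2: 116 chips, eligible: A, C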